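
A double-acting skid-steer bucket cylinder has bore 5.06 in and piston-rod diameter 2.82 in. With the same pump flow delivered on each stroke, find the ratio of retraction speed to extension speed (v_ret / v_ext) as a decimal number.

v_ret/v_ext ≈ 1.45

Cap-side area A_cap = π/4 × (5.06 in)² = 20.11 in^2
Rod-side annular area A_ann = π/4 × (5.06² − 2.82²) = 13.86 in^2
For equal Q, v ∝ 1/A, so v_ret/v_ext = A_cap/A_ann.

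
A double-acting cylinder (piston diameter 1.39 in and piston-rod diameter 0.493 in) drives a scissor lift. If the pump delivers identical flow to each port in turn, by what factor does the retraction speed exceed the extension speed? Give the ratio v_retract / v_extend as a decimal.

Cap-side area A_cap = π/4 × (1.39 in)² = 1.517 in^2
Rod-side annular area A_ann = π/4 × (1.39² − 0.493²) = 1.327 in^2
For equal Q, v ∝ 1/A, so v_ret/v_ext = A_cap/A_ann.

v_ret/v_ext ≈ 1.14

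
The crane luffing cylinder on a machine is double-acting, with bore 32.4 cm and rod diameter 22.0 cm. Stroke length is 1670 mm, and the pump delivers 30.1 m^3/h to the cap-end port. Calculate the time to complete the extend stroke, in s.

Cap-side area A_cap = π/4 × (32.4 cm)² = 824.5 cm^2
Swept volume V = A × L; t = V / Q = A·L / Q

t ≈ 16.5 s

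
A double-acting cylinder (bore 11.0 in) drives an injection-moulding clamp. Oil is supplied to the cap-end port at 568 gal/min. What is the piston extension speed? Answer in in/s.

Cap-side area A_cap = π/4 × (11.0 in)² = 95.03 in^2
v = Q / A

v ≈ 23.0 in/s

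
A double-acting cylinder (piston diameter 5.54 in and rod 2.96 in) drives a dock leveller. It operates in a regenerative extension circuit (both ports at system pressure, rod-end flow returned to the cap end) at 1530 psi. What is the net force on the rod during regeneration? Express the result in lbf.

With equal pressure on both faces, forces on the annular region cancel; the net push is pressure × rod cross-section.
Rod cross-section A_rod = π/4 × (2.96 in)² = 6.881 in^2
F = P × A_rod

F ≈ 10500 lbf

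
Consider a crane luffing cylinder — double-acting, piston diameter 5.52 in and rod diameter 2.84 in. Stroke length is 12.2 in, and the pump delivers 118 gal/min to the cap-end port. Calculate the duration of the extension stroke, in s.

Cap-side area A_cap = π/4 × (5.52 in)² = 23.93 in^2
Swept volume V = A × L; t = V / Q = A·L / Q

t ≈ 0.643 s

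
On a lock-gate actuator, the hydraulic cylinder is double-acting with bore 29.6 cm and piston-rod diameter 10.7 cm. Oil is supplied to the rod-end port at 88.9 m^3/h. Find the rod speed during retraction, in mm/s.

Rod-side annular area A_ann = π/4 × (29.6² − 10.7²) = 598.2 cm^2
Flow into the rod-end port fills the annular volume.
v = Q / A

v ≈ 413 mm/s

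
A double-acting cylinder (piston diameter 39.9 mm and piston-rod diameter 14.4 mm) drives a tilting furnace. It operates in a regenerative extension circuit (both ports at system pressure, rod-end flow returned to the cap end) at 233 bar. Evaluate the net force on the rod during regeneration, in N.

With equal pressure on both faces, forces on the annular region cancel; the net push is pressure × rod cross-section.
Rod cross-section A_rod = π/4 × (14.4 mm)² = 162.9 mm^2
F = P × A_rod

F ≈ 3790 N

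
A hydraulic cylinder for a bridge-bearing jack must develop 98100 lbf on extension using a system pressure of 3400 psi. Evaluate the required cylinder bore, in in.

Extension force acts on the full piston face: F = P × (π/4)D².
D = √(4F / (πP)) = √(4 × 98100 lbf / (π × 3400 psi))

D ≈ 6.06 in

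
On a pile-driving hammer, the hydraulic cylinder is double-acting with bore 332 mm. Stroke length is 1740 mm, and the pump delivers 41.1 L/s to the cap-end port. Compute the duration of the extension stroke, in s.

Cap-side area A_cap = π/4 × (332 mm)² = 86570 mm^2
Swept volume V = A × L; t = V / Q = A·L / Q

t ≈ 3.66 s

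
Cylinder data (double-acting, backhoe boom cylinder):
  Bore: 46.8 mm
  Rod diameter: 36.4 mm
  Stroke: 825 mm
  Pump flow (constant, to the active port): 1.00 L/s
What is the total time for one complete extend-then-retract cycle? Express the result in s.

Cap-side area A_cap = π/4 × (46.8 mm)² = 1720 mm^2
Rod-side annular area A_ann = π/4 × (46.8² − 36.4²) = 679.6 mm^2
t_ext = A_cap·L/Q = 1.419 s
t_ret = A_ann·L/Q = 0.5607 s
t_cycle = t_ext + t_ret

t ≈ 1.98 s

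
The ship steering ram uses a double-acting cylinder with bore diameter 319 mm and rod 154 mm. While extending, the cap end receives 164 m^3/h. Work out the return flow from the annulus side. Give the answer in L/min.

Q_out ≈ 2100 L/min

Cap-side area A_cap = π/4 × (319 mm)² = 79920 mm^2
Rod-side annular area A_ann = π/4 × (319² − 154²) = 61300 mm^2
Piston speed v = Q_in/A_cap; rod-end outflow Q_out = v × A_ann = Q_in × A_ann/A_cap.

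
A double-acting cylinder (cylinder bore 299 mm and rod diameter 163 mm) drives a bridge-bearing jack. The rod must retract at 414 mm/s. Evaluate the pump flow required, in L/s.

Q ≈ 20.4 L/s

Rod-side annular area A_ann = π/4 × (299² − 163²) = 49350 mm^2
Q = A × v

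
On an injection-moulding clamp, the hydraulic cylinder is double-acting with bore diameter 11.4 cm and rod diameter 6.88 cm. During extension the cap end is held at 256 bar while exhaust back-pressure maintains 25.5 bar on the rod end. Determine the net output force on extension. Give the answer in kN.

F ≈ 245 kN

Cap-side area A_cap = π/4 × (11.4 cm)² = 102.1 cm^2
Rod-side annular area A_ann = π/4 × (11.4² − 6.88²) = 64.89 cm^2
Net thrust = P_cap·A_cap − P_rod·A_ann = 261.3 kN − 16.55 kN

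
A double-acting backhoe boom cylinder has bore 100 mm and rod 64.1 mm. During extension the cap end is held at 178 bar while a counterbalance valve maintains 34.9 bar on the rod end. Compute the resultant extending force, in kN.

Cap-side area A_cap = π/4 × (100 mm)² = 7854 mm^2
Rod-side annular area A_ann = π/4 × (100² − 64.1²) = 4627 mm^2
Net thrust = P_cap·A_cap − P_rod·A_ann = 139.8 kN − 16.15 kN

F ≈ 124 kN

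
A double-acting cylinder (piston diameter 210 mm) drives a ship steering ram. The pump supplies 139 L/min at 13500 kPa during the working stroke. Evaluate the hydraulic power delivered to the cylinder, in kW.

Hydraulic power = P × Q

W ≈ 31.3 kW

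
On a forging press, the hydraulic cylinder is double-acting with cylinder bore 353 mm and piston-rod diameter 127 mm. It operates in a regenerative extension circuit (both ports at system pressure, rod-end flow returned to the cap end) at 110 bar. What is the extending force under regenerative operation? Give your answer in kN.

F ≈ 139 kN

With equal pressure on both faces, forces on the annular region cancel; the net push is pressure × rod cross-section.
Rod cross-section A_rod = π/4 × (127 mm)² = 12670 mm^2
F = P × A_rod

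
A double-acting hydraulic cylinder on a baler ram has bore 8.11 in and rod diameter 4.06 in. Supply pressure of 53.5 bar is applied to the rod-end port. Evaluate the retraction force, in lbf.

F ≈ 30000 lbf

Rod-side annular area A_ann = π/4 × (8.11² − 4.06²) = 38.71 in^2
On retraction the pressure acts on the annular area (bore minus rod).
F = P × A_ann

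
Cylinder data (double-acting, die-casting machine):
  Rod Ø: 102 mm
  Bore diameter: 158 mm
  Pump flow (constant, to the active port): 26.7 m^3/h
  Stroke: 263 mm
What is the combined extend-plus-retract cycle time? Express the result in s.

Cap-side area A_cap = π/4 × (158 mm)² = 19610 mm^2
Rod-side annular area A_ann = π/4 × (158² − 102²) = 11440 mm^2
t_ext = A_cap·L/Q = 0.6953 s
t_ret = A_ann·L/Q = 0.4055 s
t_cycle = t_ext + t_ret

t ≈ 1.10 s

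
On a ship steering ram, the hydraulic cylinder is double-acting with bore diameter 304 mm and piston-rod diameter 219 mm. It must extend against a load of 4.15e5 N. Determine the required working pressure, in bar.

P ≈ 57.2 bar

Cap-side area A_cap = π/4 × (304 mm)² = 72580 mm^2
P = F / A = 4.15e5 N / A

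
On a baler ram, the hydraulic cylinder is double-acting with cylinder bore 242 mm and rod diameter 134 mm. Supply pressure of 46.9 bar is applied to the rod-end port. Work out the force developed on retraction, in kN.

F ≈ 150 kN

Rod-side annular area A_ann = π/4 × (242² − 134²) = 31890 mm^2
On retraction the pressure acts on the annular area (bore minus rod).
F = P × A_ann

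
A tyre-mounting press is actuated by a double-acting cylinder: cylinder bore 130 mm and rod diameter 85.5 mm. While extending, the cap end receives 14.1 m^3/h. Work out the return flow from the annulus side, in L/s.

Q_out ≈ 2.22 L/s

Cap-side area A_cap = π/4 × (130 mm)² = 13270 mm^2
Rod-side annular area A_ann = π/4 × (130² − 85.5²) = 7532 mm^2
Piston speed v = Q_in/A_cap; rod-end outflow Q_out = v × A_ann = Q_in × A_ann/A_cap.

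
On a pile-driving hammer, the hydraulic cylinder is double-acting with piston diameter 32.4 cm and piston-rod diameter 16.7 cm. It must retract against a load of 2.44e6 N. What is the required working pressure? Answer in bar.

Rod-side annular area A_ann = π/4 × (32.4² − 16.7²) = 605.4 cm^2
Retraction: pressure acts on the annular area.
P = F / A = 2.44e6 N / A

P ≈ 403 bar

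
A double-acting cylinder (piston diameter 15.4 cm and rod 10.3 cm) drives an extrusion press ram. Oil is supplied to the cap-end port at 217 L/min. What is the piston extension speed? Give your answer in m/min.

v ≈ 11.7 m/min

Cap-side area A_cap = π/4 × (15.4 cm)² = 186.3 cm^2
v = Q / A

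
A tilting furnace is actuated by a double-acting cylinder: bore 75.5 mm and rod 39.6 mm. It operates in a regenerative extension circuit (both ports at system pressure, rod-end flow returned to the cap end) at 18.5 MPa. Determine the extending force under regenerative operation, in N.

With equal pressure on both faces, forces on the annular region cancel; the net push is pressure × rod cross-section.
Rod cross-section A_rod = π/4 × (39.6 mm)² = 1232 mm^2
F = P × A_rod

F ≈ 22800 N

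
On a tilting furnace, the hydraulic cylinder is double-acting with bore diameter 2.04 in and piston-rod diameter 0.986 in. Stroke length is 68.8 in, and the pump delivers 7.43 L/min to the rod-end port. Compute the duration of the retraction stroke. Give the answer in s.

t ≈ 22.8 s

Rod-side annular area A_ann = π/4 × (2.04² − 0.986²) = 2.505 in^2
Swept volume V = A × L; t = V / Q = A·L / Q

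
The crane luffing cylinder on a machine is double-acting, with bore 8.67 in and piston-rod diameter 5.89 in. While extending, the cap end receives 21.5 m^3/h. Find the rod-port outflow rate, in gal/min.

Q_out ≈ 51.0 gal/min

Cap-side area A_cap = π/4 × (8.67 in)² = 59.04 in^2
Rod-side annular area A_ann = π/4 × (8.67² − 5.89²) = 31.79 in^2
Piston speed v = Q_in/A_cap; rod-end outflow Q_out = v × A_ann = Q_in × A_ann/A_cap.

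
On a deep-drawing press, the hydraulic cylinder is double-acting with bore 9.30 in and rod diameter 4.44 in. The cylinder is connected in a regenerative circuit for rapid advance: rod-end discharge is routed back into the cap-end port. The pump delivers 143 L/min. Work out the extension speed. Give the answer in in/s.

v ≈ 9.39 in/s

In regeneration the rod-end outflow joins the pump flow into the cap end, so the net volume the pump must supply per unit advance equals the rod cross-section area.
Rod cross-section A_rod = π/4 × (4.44 in)² = 15.48 in^2
v = Q_pump / A_rod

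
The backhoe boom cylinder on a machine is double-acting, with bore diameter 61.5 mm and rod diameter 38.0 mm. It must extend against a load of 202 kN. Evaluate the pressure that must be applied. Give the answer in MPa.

P ≈ 68.0 MPa

Cap-side area A_cap = π/4 × (61.5 mm)² = 2971 mm^2
P = F / A = 202 kN / A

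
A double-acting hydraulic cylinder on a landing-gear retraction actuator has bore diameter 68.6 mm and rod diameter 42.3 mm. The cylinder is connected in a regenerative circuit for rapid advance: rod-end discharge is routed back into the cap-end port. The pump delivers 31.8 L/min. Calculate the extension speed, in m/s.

v ≈ 0.377 m/s

In regeneration the rod-end outflow joins the pump flow into the cap end, so the net volume the pump must supply per unit advance equals the rod cross-section area.
Rod cross-section A_rod = π/4 × (42.3 mm)² = 1405 mm^2
v = Q_pump / A_rod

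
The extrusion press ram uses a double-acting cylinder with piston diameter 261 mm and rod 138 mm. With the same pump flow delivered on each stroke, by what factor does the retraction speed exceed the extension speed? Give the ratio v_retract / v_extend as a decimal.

Cap-side area A_cap = π/4 × (261 mm)² = 53500 mm^2
Rod-side annular area A_ann = π/4 × (261² − 138²) = 38540 mm^2
For equal Q, v ∝ 1/A, so v_ret/v_ext = A_cap/A_ann.

v_ret/v_ext ≈ 1.39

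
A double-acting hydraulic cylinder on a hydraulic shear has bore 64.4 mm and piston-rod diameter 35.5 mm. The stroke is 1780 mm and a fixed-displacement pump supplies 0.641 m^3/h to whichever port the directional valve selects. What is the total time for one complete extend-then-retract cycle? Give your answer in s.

Cap-side area A_cap = π/4 × (64.4 mm)² = 3257 mm^2
Rod-side annular area A_ann = π/4 × (64.4² − 35.5²) = 2268 mm^2
t_ext = A_cap·L/Q = 32.56 s
t_ret = A_ann·L/Q = 22.67 s
t_cycle = t_ext + t_ret

t ≈ 55.2 s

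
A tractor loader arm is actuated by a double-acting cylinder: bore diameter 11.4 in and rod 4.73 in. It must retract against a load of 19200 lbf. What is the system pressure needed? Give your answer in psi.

Rod-side annular area A_ann = π/4 × (11.4² − 4.73²) = 84.50 in^2
Retraction: pressure acts on the annular area.
P = F / A = 19200 lbf / A

P ≈ 227 psi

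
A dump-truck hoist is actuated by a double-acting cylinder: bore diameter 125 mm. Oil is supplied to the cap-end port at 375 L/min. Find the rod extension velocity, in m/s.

v ≈ 0.509 m/s

Cap-side area A_cap = π/4 × (125 mm)² = 12270 mm^2
v = Q / A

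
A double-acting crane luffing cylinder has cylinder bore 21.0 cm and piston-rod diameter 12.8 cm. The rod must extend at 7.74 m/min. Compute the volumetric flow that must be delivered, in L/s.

Q ≈ 4.47 L/s

Cap-side area A_cap = π/4 × (21.0 cm)² = 346.4 cm^2
Q = A × v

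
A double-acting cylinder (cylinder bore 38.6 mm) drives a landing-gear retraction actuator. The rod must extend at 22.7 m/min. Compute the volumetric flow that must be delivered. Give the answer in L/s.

Q ≈ 0.443 L/s

Cap-side area A_cap = π/4 × (38.6 mm)² = 1170 mm^2
Q = A × v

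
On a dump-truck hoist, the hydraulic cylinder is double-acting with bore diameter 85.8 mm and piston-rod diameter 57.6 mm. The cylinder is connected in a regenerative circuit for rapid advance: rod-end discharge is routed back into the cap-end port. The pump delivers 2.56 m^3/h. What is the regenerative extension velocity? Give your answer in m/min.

v ≈ 16.4 m/min

In regeneration the rod-end outflow joins the pump flow into the cap end, so the net volume the pump must supply per unit advance equals the rod cross-section area.
Rod cross-section A_rod = π/4 × (57.6 mm)² = 2606 mm^2
v = Q_pump / A_rod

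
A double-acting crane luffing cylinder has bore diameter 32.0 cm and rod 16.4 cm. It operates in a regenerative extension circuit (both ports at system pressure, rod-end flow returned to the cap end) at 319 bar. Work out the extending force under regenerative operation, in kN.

F ≈ 674 kN

With equal pressure on both faces, forces on the annular region cancel; the net push is pressure × rod cross-section.
Rod cross-section A_rod = π/4 × (16.4 cm)² = 211.2 cm^2
F = P × A_rod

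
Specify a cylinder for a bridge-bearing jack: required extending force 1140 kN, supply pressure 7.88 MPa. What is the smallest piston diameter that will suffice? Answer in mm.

Extension force acts on the full piston face: F = P × (π/4)D².
D = √(4F / (πP)) = √(4 × 1140 kN / (π × 7.88 MPa))

D ≈ 429 mm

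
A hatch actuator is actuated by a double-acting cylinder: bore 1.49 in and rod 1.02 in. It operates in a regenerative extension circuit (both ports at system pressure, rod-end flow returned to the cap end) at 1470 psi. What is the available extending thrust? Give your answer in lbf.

With equal pressure on both faces, forces on the annular region cancel; the net push is pressure × rod cross-section.
Rod cross-section A_rod = π/4 × (1.02 in)² = 0.8171 in^2
F = P × A_rod

F ≈ 1200 lbf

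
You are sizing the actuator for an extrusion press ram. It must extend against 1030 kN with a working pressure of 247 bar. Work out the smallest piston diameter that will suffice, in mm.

Extension force acts on the full piston face: F = P × (π/4)D².
D = √(4F / (πP)) = √(4 × 1030 kN / (π × 247 bar))

D ≈ 230 mm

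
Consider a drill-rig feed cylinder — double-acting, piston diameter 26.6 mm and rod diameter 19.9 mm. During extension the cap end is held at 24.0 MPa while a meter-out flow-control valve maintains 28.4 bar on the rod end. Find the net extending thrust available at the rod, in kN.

F ≈ 12.6 kN

Cap-side area A_cap = π/4 × (26.6 mm)² = 555.7 mm^2
Rod-side annular area A_ann = π/4 × (26.6² − 19.9²) = 244.7 mm^2
Net thrust = P_cap·A_cap − P_rod·A_ann = 13.34 kN − 0.6949 kN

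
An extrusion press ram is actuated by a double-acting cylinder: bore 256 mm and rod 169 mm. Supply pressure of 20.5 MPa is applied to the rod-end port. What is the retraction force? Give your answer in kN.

F ≈ 595 kN

Rod-side annular area A_ann = π/4 × (256² − 169²) = 29040 mm^2
On retraction the pressure acts on the annular area (bore minus rod).
F = P × A_ann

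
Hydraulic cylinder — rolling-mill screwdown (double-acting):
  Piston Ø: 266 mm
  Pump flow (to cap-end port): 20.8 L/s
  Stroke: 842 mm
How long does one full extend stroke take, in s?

Cap-side area A_cap = π/4 × (266 mm)² = 55570 mm^2
Swept volume V = A × L; t = V / Q = A·L / Q

t ≈ 2.25 s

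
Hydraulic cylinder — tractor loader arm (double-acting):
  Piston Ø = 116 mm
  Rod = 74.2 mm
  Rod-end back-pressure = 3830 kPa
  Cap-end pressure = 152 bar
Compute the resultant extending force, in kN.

F ≈ 137 kN

Cap-side area A_cap = π/4 × (116 mm)² = 10570 mm^2
Rod-side annular area A_ann = π/4 × (116² − 74.2²) = 6244 mm^2
Net thrust = P_cap·A_cap − P_rod·A_ann = 160.6 kN − 23.92 kN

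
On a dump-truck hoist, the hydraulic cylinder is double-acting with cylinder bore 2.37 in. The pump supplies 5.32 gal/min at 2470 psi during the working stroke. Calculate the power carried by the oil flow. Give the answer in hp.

Hydraulic power = P × Q

W ≈ 7.67 hp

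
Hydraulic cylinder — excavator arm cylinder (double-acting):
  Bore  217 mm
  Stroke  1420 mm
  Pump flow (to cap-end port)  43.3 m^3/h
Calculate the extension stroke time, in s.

t ≈ 4.37 s

Cap-side area A_cap = π/4 × (217 mm)² = 36980 mm^2
Swept volume V = A × L; t = V / Q = A·L / Q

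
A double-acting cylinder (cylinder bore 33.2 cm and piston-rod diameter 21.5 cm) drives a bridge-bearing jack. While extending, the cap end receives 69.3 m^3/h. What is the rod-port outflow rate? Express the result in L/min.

Q_out ≈ 671 L/min

Cap-side area A_cap = π/4 × (33.2 cm)² = 865.7 cm^2
Rod-side annular area A_ann = π/4 × (33.2² − 21.5²) = 502.6 cm^2
Piston speed v = Q_in/A_cap; rod-end outflow Q_out = v × A_ann = Q_in × A_ann/A_cap.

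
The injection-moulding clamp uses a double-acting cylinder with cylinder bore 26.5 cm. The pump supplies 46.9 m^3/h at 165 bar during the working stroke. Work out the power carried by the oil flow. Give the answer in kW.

Hydraulic power = P × Q

W ≈ 215 kW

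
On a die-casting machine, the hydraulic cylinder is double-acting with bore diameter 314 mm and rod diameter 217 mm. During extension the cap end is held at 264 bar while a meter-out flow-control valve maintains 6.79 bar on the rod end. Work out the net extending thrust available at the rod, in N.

Cap-side area A_cap = π/4 × (314 mm)² = 77440 mm^2
Rod-side annular area A_ann = π/4 × (314² − 217²) = 40450 mm^2
Net thrust = P_cap·A_cap − P_rod·A_ann = 2.044e6 N − 27470 N

F ≈ 2.02e6 N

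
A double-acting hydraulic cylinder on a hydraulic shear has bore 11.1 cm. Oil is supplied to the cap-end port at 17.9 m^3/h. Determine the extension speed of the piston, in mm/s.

Cap-side area A_cap = π/4 × (11.1 cm)² = 96.77 cm^2
v = Q / A

v ≈ 514 mm/s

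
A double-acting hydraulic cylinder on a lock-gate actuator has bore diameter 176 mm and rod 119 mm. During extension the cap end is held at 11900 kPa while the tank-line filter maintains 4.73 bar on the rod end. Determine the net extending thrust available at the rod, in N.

Cap-side area A_cap = π/4 × (176 mm)² = 24330 mm^2
Rod-side annular area A_ann = π/4 × (176² − 119²) = 13210 mm^2
Net thrust = P_cap·A_cap − P_rod·A_ann = 2.895e5 N − 6247 N

F ≈ 2.83e5 N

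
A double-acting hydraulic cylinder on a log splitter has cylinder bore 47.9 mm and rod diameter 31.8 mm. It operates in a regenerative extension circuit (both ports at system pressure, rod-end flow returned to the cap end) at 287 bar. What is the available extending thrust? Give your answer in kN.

With equal pressure on both faces, forces on the annular region cancel; the net push is pressure × rod cross-section.
Rod cross-section A_rod = π/4 × (31.8 mm)² = 794.2 mm^2
F = P × A_rod

F ≈ 22.8 kN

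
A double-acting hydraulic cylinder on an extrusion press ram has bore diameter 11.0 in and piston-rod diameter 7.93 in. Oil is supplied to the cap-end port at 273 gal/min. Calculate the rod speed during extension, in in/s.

v ≈ 11.1 in/s

Cap-side area A_cap = π/4 × (11.0 in)² = 95.03 in^2
v = Q / A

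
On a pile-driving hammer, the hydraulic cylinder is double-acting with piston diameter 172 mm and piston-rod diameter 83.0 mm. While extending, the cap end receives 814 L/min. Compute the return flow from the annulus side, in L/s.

Cap-side area A_cap = π/4 × (172 mm)² = 23240 mm^2
Rod-side annular area A_ann = π/4 × (172² − 83.0²) = 17820 mm^2
Piston speed v = Q_in/A_cap; rod-end outflow Q_out = v × A_ann = Q_in × A_ann/A_cap.

Q_out ≈ 10.4 L/s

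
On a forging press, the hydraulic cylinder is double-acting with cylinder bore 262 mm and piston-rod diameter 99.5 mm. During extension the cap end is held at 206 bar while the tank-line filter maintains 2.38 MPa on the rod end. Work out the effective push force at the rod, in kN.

F ≈ 1000 kN

Cap-side area A_cap = π/4 × (262 mm)² = 53910 mm^2
Rod-side annular area A_ann = π/4 × (262² − 99.5²) = 46140 mm^2
Net thrust = P_cap·A_cap − P_rod·A_ann = 1111 kN − 109.8 kN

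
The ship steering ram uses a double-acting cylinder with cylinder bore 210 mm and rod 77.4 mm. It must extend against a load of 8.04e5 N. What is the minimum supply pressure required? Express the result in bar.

P ≈ 232 bar

Cap-side area A_cap = π/4 × (210 mm)² = 34640 mm^2
P = F / A = 8.04e5 N / A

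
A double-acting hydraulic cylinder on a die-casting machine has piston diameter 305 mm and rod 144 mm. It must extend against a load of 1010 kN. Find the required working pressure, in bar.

P ≈ 138 bar

Cap-side area A_cap = π/4 × (305 mm)² = 73060 mm^2
P = F / A = 1010 kN / A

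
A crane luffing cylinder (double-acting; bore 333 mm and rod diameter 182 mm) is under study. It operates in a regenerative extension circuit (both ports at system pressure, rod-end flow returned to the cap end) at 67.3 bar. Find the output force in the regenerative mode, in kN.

With equal pressure on both faces, forces on the annular region cancel; the net push is pressure × rod cross-section.
Rod cross-section A_rod = π/4 × (182 mm)² = 26020 mm^2
F = P × A_rod

F ≈ 175 kN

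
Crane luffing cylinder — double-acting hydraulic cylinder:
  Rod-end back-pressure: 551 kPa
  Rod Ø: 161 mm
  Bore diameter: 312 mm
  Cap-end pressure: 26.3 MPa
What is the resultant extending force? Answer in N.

Cap-side area A_cap = π/4 × (312 mm)² = 76450 mm^2
Rod-side annular area A_ann = π/4 × (312² − 161²) = 56100 mm^2
Net thrust = P_cap·A_cap − P_rod·A_ann = 2.011e6 N − 30910 N

F ≈ 1.98e6 N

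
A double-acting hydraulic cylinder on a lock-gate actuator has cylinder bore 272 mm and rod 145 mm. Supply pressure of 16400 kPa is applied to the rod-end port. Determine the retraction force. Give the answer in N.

F ≈ 6.82e5 N

Rod-side annular area A_ann = π/4 × (272² − 145²) = 41590 mm^2
On retraction the pressure acts on the annular area (bore minus rod).
F = P × A_ann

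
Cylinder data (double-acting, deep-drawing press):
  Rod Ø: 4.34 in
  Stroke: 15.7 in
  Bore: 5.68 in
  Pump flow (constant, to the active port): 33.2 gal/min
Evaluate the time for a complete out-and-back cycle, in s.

t ≈ 4.41 s

Cap-side area A_cap = π/4 × (5.68 in)² = 25.34 in^2
Rod-side annular area A_ann = π/4 × (5.68² − 4.34²) = 10.55 in^2
t_ext = A_cap·L/Q = 3.112 s
t_ret = A_ann·L/Q = 1.295 s
t_cycle = t_ext + t_ret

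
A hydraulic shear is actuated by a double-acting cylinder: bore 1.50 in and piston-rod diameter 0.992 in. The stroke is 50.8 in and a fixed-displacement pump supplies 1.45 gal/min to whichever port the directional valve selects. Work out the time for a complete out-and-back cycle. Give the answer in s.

Cap-side area A_cap = π/4 × (1.50 in)² = 1.767 in^2
Rod-side annular area A_ann = π/4 × (1.50² − 0.992²) = 0.9943 in^2
t_ext = A_cap·L/Q = 16.08 s
t_ret = A_ann·L/Q = 9.048 s
t_cycle = t_ext + t_ret

t ≈ 25.1 s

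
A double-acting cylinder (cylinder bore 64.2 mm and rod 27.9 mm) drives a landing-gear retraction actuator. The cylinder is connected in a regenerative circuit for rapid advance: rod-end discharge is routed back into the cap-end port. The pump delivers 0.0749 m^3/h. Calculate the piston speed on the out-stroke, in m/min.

In regeneration the rod-end outflow joins the pump flow into the cap end, so the net volume the pump must supply per unit advance equals the rod cross-section area.
Rod cross-section A_rod = π/4 × (27.9 mm)² = 611.4 mm^2
v = Q_pump / A_rod

v ≈ 2.04 m/min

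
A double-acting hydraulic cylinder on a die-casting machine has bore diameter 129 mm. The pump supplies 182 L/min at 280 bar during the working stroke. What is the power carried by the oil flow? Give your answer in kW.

Hydraulic power = P × Q

W ≈ 84.9 kW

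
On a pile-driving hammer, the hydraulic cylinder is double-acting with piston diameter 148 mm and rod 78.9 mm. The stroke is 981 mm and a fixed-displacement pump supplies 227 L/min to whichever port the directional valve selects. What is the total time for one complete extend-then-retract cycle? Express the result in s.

t ≈ 7.65 s

Cap-side area A_cap = π/4 × (148 mm)² = 17200 mm^2
Rod-side annular area A_ann = π/4 × (148² − 78.9²) = 12310 mm^2
t_ext = A_cap·L/Q = 4.461 s
t_ret = A_ann·L/Q = 3.193 s
t_cycle = t_ext + t_ret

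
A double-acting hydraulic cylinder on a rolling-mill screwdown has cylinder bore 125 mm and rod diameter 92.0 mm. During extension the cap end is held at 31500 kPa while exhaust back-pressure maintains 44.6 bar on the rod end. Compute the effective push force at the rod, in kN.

F ≈ 361 kN

Cap-side area A_cap = π/4 × (125 mm)² = 12270 mm^2
Rod-side annular area A_ann = π/4 × (125² − 92.0²) = 5624 mm^2
Net thrust = P_cap·A_cap − P_rod·A_ann = 386.6 kN − 25.08 kN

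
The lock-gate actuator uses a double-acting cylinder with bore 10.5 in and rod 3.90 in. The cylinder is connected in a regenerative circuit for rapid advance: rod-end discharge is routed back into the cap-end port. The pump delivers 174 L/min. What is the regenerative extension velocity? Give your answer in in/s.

In regeneration the rod-end outflow joins the pump flow into the cap end, so the net volume the pump must supply per unit advance equals the rod cross-section area.
Rod cross-section A_rod = π/4 × (3.90 in)² = 11.95 in^2
v = Q_pump / A_rod

v ≈ 14.8 in/s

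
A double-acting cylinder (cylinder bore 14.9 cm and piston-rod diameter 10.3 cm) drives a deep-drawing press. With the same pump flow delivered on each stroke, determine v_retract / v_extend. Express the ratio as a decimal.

v_ret/v_ext ≈ 1.92

Cap-side area A_cap = π/4 × (14.9 cm)² = 174.4 cm^2
Rod-side annular area A_ann = π/4 × (14.9² − 10.3²) = 91.04 cm^2
For equal Q, v ∝ 1/A, so v_ret/v_ext = A_cap/A_ann.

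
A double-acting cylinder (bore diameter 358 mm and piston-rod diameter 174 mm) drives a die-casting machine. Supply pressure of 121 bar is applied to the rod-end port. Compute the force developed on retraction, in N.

Rod-side annular area A_ann = π/4 × (358² − 174²) = 76880 mm^2
On retraction the pressure acts on the annular area (bore minus rod).
F = P × A_ann

F ≈ 9.30e5 N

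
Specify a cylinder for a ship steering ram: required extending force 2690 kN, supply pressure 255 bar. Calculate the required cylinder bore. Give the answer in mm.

D ≈ 366 mm

Extension force acts on the full piston face: F = P × (π/4)D².
D = √(4F / (πP)) = √(4 × 2690 kN / (π × 255 bar))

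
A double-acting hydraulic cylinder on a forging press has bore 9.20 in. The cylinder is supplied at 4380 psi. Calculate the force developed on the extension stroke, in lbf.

F ≈ 2.91e5 lbf

Cap-side area A_cap = π/4 × (9.20 in)² = 66.48 in^2
F = P × A_cap = 4380 psi × A_cap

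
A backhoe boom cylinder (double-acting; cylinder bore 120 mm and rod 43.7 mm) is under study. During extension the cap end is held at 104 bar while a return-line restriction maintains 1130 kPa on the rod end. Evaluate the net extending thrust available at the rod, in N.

Cap-side area A_cap = π/4 × (120 mm)² = 11310 mm^2
Rod-side annular area A_ann = π/4 × (120² − 43.7²) = 9810 mm^2
Net thrust = P_cap·A_cap − P_rod·A_ann = 1.176e5 N − 11090 N

F ≈ 1.07e5 N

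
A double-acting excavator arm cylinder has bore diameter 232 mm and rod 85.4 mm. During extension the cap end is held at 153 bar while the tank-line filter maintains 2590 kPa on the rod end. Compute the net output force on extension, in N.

F ≈ 5.52e5 N

Cap-side area A_cap = π/4 × (232 mm)² = 42270 mm^2
Rod-side annular area A_ann = π/4 × (232² − 85.4²) = 36550 mm^2
Net thrust = P_cap·A_cap − P_rod·A_ann = 6.468e5 N − 94650 N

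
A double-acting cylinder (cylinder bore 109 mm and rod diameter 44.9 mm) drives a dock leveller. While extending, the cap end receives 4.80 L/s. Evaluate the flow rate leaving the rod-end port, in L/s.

Q_out ≈ 3.99 L/s

Cap-side area A_cap = π/4 × (109 mm)² = 9331 mm^2
Rod-side annular area A_ann = π/4 × (109² − 44.9²) = 7748 mm^2
Piston speed v = Q_in/A_cap; rod-end outflow Q_out = v × A_ann = Q_in × A_ann/A_cap.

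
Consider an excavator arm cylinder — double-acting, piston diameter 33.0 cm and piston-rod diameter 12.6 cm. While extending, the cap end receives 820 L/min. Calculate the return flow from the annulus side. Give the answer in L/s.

Cap-side area A_cap = π/4 × (33.0 cm)² = 855.3 cm^2
Rod-side annular area A_ann = π/4 × (33.0² − 12.6²) = 730.6 cm^2
Piston speed v = Q_in/A_cap; rod-end outflow Q_out = v × A_ann = Q_in × A_ann/A_cap.

Q_out ≈ 11.7 L/s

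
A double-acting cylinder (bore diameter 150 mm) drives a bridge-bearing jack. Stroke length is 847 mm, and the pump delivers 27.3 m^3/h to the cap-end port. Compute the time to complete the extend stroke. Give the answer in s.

t ≈ 1.97 s

Cap-side area A_cap = π/4 × (150 mm)² = 17670 mm^2
Swept volume V = A × L; t = V / Q = A·L / Q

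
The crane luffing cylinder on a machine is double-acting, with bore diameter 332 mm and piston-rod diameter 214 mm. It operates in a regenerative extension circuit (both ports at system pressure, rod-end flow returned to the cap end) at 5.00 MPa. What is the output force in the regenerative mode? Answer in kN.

F ≈ 180 kN

With equal pressure on both faces, forces on the annular region cancel; the net push is pressure × rod cross-section.
Rod cross-section A_rod = π/4 × (214 mm)² = 35970 mm^2
F = P × A_rod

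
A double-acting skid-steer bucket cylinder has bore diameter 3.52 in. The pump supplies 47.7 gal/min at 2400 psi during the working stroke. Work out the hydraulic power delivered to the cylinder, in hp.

Hydraulic power = P × Q

W ≈ 66.8 hp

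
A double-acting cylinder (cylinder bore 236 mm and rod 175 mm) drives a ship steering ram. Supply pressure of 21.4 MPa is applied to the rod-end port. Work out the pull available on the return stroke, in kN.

F ≈ 421 kN

Rod-side annular area A_ann = π/4 × (236² − 175²) = 19690 mm^2
On retraction the pressure acts on the annular area (bore minus rod).
F = P × A_ann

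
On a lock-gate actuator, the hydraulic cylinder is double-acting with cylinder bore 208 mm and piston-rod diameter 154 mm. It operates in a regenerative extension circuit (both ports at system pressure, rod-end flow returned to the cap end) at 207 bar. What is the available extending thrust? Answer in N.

With equal pressure on both faces, forces on the annular region cancel; the net push is pressure × rod cross-section.
Rod cross-section A_rod = π/4 × (154 mm)² = 18630 mm^2
F = P × A_rod

F ≈ 3.86e5 N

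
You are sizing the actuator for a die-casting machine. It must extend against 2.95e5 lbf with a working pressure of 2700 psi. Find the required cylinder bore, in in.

D ≈ 11.8 in

Extension force acts on the full piston face: F = P × (π/4)D².
D = √(4F / (πP)) = √(4 × 2.95e5 lbf / (π × 2700 psi))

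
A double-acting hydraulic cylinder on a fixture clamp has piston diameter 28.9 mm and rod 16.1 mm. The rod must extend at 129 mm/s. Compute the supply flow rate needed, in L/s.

Cap-side area A_cap = π/4 × (28.9 mm)² = 656.0 mm^2
Q = A × v

Q ≈ 0.0846 L/s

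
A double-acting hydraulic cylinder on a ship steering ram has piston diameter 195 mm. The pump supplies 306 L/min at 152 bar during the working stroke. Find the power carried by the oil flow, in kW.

W ≈ 77.5 kW

Hydraulic power = P × Q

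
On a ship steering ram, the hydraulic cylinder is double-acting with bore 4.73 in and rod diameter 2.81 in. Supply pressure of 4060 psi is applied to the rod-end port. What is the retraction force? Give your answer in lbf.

Rod-side annular area A_ann = π/4 × (4.73² − 2.81²) = 11.37 in^2
On retraction the pressure acts on the annular area (bore minus rod).
F = P × A_ann

F ≈ 46200 lbf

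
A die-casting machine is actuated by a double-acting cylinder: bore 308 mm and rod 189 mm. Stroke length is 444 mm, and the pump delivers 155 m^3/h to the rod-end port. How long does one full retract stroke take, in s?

Rod-side annular area A_ann = π/4 × (308² − 189²) = 46450 mm^2
Swept volume V = A × L; t = V / Q = A·L / Q

t ≈ 0.479 s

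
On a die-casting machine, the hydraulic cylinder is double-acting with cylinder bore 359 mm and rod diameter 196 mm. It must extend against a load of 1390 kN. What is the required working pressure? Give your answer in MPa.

Cap-side area A_cap = π/4 × (359 mm)² = 1.012e5 mm^2
P = F / A = 1390 kN / A

P ≈ 13.7 MPa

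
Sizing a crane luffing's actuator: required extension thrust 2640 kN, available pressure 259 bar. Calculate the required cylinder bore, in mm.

Extension force acts on the full piston face: F = P × (π/4)D².
D = √(4F / (πP)) = √(4 × 2640 kN / (π × 259 bar))

D ≈ 360 mm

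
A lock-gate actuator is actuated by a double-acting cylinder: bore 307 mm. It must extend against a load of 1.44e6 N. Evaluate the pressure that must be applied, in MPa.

Cap-side area A_cap = π/4 × (307 mm)² = 74020 mm^2
P = F / A = 1.44e6 N / A

P ≈ 19.5 MPa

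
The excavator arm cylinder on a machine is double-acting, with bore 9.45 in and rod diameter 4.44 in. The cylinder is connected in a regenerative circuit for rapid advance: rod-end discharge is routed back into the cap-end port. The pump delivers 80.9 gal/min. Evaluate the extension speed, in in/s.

v ≈ 20.1 in/s

In regeneration the rod-end outflow joins the pump flow into the cap end, so the net volume the pump must supply per unit advance equals the rod cross-section area.
Rod cross-section A_rod = π/4 × (4.44 in)² = 15.48 in^2
v = Q_pump / A_rod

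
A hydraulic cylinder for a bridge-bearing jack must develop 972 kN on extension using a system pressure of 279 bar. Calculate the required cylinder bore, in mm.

D ≈ 211 mm

Extension force acts on the full piston face: F = P × (π/4)D².
D = √(4F / (πP)) = √(4 × 972 kN / (π × 279 bar))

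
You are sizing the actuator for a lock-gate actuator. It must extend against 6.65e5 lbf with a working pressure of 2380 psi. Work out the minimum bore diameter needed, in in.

Extension force acts on the full piston face: F = P × (π/4)D².
D = √(4F / (πP)) = √(4 × 6.65e5 lbf / (π × 2380 psi))

D ≈ 18.9 in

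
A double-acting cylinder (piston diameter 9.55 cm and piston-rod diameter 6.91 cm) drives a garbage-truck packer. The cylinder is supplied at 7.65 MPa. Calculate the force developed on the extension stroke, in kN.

Cap-side area A_cap = π/4 × (9.55 cm)² = 71.63 cm^2
F = P × A_cap = 7.65 MPa × A_cap

F ≈ 54.8 kN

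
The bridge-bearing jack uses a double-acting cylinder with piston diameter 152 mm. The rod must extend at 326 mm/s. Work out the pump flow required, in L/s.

Q ≈ 5.92 L/s

Cap-side area A_cap = π/4 × (152 mm)² = 18150 mm^2
Q = A × v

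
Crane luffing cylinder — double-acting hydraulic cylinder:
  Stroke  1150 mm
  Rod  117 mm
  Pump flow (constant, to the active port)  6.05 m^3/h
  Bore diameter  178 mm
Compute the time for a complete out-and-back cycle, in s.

t ≈ 26.7 s

Cap-side area A_cap = π/4 × (178 mm)² = 24880 mm^2
Rod-side annular area A_ann = π/4 × (178² − 117²) = 14130 mm^2
t_ext = A_cap·L/Q = 17.03 s
t_ret = A_ann·L/Q = 9.671 s
t_cycle = t_ext + t_ret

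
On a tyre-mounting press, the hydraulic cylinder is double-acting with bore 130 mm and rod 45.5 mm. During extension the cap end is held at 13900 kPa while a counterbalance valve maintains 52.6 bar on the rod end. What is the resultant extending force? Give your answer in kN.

F ≈ 123 kN

Cap-side area A_cap = π/4 × (130 mm)² = 13270 mm^2
Rod-side annular area A_ann = π/4 × (130² − 45.5²) = 11650 mm^2
Net thrust = P_cap·A_cap − P_rod·A_ann = 184.5 kN − 61.26 kN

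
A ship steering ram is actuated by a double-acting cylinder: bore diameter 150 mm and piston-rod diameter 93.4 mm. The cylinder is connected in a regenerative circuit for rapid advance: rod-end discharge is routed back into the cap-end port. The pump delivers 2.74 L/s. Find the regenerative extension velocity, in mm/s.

v ≈ 400 mm/s

In regeneration the rod-end outflow joins the pump flow into the cap end, so the net volume the pump must supply per unit advance equals the rod cross-section area.
Rod cross-section A_rod = π/4 × (93.4 mm)² = 6851 mm^2
v = Q_pump / A_rod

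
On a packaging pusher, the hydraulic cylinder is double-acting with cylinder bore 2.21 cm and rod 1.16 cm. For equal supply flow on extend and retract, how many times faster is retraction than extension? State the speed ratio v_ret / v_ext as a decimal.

Cap-side area A_cap = π/4 × (2.21 cm)² = 3.836 cm^2
Rod-side annular area A_ann = π/4 × (2.21² − 1.16²) = 2.779 cm^2
For equal Q, v ∝ 1/A, so v_ret/v_ext = A_cap/A_ann.

v_ret/v_ext ≈ 1.38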